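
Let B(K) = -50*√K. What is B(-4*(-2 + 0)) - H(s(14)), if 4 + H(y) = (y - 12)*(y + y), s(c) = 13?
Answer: -22 - 100*√2 ≈ -163.42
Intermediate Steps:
H(y) = -4 + 2*y*(-12 + y) (H(y) = -4 + (y - 12)*(y + y) = -4 + (-12 + y)*(2*y) = -4 + 2*y*(-12 + y))
B(-4*(-2 + 0)) - H(s(14)) = -50*2*√2 - (-4 - 24*13 + 2*13²) = -50*2*√2 - (-4 - 312 + 2*169) = -100*√2 - (-4 - 312 + 338) = -100*√2 - 1*22 = -100*√2 - 22 = -22 - 100*√2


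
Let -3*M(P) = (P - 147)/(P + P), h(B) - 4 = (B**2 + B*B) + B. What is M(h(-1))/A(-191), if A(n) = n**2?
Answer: 71/547215 ≈ 0.00012975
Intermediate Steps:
h(B) = 4 + B + 2*B**2 (h(B) = 4 + ((B**2 + B*B) + B) = 4 + ((B**2 + B**2) + B) = 4 + (2*B**2 + B) = 4 + (B + 2*B**2) = 4 + B + 2*B**2)
M(P) = -(-147 + P)/(6*P) (M(P) = -(P - 147)/(3*(P + P)) = -(-147 + P)/(3*(2*P)) = -(-147 + P)*1/(2*P)/3 = -(-147 + P)/(6*P))
M(h(-1))/A(-191) = ((147 - (4 - 1 + 2*(-1)**2))/(6*(4 - 1 + 2*(-1)**2)))/((-191)**2) = ((147 - (4 - 1 + 2*1))/(6*(4 - 1 + 2*1)))/36481 = ((147 - (4 - 1 + 2))/(6*(4 - 1 + 2)))*(1/36481) = ((1/6)*(147 - 1*5)/5)*(1/36481) = ((1/6)*(1/5)*(147 - 5))*(1/36481) = ((1/6)*(1/5)*142)*(1/36481) = (71/15)*(1/36481) = 71/547215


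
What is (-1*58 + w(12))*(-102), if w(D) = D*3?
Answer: 2244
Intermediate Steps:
w(D) = 3*D
(-1*58 + w(12))*(-102) = (-1*58 + 3*12)*(-102) = (-58 + 36)*(-102) = -22*(-102) = 2244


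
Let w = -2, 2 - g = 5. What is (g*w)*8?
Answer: 48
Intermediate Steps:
g = -3 (g = 2 - 1*5 = 2 - 5 = -3)
(g*w)*8 = -3*(-2)*8 = 6*8 = 48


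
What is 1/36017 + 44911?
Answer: 1617559488/36017 ≈ 44911.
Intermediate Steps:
1/36017 + 44911 = 1617559488/36017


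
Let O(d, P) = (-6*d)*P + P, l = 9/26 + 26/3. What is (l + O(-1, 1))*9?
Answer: 3747/26 ≈ 144.12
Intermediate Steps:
l = 703/78 (l = 9*(1/26) + 26*(⅓) = 9/26 + 26/3 = 703/78 ≈ 9.0128)
O(d, P) = P - 6*P*d (O(d, P) = -6*P*d + P = P - 6*P*d)
(l + O(-1, 1))*9 = (703/78 + 1*(1 - 6*(-1)))*9 = (703/78 + 1*(1 + 6))*9 = (703/78 + 1*7)*9 = (703/78 + 7)*9 = (1249/78)*9 = 3747/26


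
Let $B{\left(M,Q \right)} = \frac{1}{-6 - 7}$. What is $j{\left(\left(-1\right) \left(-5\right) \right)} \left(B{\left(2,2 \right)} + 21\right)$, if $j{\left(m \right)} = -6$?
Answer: $- \frac{1632}{13} \approx -125.54$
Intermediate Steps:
$B{\left(M,Q \right)} = - \frac{1}{13}$ ($B{\left(M,Q \right)} = \frac{1}{-13} = - \frac{1}{13}$)
$j{\left(\left(-1\right) \left(-5\right) \right)} \left(B{\left(2,2 \right)} + 21\right) = - 6 \left(- \frac{1}{13} + 21\right) = \left(-6\right) \frac{272}{13} = - \frac{1632}{13}$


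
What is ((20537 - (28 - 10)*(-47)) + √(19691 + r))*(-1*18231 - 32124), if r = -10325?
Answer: -1076740965 - 50355*√9366 ≈ -1.0816e+9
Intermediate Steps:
((20537 - (28 - 10)*(-47)) + √(19691 + r))*(-1*18231 - 32124) = ((20537 - (28 - 10)*(-47)) + √(19691 - 10325))*(-1*18231 - 32124) = ((20537 - 18*(-47)) + √9366)*(-18231 - 32124) = ((20537 - 1*(-846)) + √9366)*(-50355) = ((20537 + 846) + √9366)*(-50355) = (21383 + √9366)*(-50355) = -1076740965 - 50355*√9366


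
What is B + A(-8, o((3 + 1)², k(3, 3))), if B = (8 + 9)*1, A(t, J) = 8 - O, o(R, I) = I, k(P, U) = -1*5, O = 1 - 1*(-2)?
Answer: 22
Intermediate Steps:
O = 3 (O = 1 + 2 = 3)
k(P, U) = -5
A(t, J) = 5 (A(t, J) = 8 - 1*3 = 8 - 3 = 5)
B = 17 (B = 17*1 = 17)
B + A(-8, o((3 + 1)², k(3, 3))) = 17 + 5 = 22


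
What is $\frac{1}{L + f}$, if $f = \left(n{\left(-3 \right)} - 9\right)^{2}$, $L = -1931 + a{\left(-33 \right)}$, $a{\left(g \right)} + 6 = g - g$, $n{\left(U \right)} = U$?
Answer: $- \frac{1}{1793} \approx -0.00055772$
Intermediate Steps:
$a{\left(g \right)} = -6$ ($a{\left(g \right)} = -6 + \left(g - g\right) = -6 + 0 = -6$)
$L = -1937$ ($L = -1931 - 6 = -1937$)
$f = 144$ ($f = \left(-3 - 9\right)^{2} = \left(-12\right)^{2} = 144$)
$\frac{1}{L + f} = \frac{1}{-1937 + 144} = \frac{1}{-1793} = - \frac{1}{1793}$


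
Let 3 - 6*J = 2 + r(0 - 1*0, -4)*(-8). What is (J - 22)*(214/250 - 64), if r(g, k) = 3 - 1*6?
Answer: 81561/50 ≈ 1631.2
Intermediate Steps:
r(g, k) = -3 (r(g, k) = 3 - 6 = -3)
J = -23/6 (J = ½ - (2 - 3*(-8))/6 = ½ - (2 + 24)/6 = ½ - ⅙*26 = ½ - 13/3 = -23/6 ≈ -3.8333)
(J - 22)*(214/250 - 64) = (-23/6 - 22)*(214/250 - 64) = -155*(214*(1/250) - 64)/6 = -155*(107/125 - 64)/6 = -155/6*(-7893/125) = 81561/50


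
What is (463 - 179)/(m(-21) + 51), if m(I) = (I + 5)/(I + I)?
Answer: 5964/1079 ≈ 5.5273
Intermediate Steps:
m(I) = (5 + I)/(2*I) (m(I) = (5 + I)/((2*I)) = (5 + I)*(1/(2*I)) = (5 + I)/(2*I))
(463 - 179)/(m(-21) + 51) = (463 - 179)/((1/2)*(5 - 21)/(-21) + 51) = 284/((1/2)*(-1/21)*(-16) + 51) = 284/(8/21 + 51) = 284/(1079/21) = 284*(21/1079) = 5964/1079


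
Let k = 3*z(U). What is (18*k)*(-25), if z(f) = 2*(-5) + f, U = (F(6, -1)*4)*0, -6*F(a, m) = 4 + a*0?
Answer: 13500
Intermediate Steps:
F(a, m) = -⅔ (F(a, m) = -(4 + a*0)/6 = -(4 + 0)/6 = -⅙*4 = -⅔)
U = 0 (U = -⅔*4*0 = -8/3*0 = 0)
z(f) = -10 + f
k = -30 (k = 3*(-10 + 0) = 3*(-10) = -30)
(18*k)*(-25) = (18*(-30))*(-25) = -540*(-25) = 13500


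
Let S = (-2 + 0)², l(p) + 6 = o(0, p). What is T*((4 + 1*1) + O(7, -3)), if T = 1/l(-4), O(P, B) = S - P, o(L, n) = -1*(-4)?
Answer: -1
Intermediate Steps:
o(L, n) = 4
l(p) = -2 (l(p) = -6 + 4 = -2)
S = 4 (S = (-2)² = 4)
O(P, B) = 4 - P
T = -½ (T = 1/(-2) = -½ ≈ -0.50000)
T*((4 + 1*1) + O(7, -3)) = -((4 + 1*1) + (4 - 1*7))/2 = -((4 + 1) + (4 - 7))/2 = -(5 - 3)/2 = -½*2 = -1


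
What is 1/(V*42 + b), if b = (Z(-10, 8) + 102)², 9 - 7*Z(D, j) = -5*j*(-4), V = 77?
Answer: 49/475435 ≈ 0.00010306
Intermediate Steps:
Z(D, j) = 9/7 - 20*j/7 (Z(D, j) = 9/7 - (-5*j)*(-4)/7 = 9/7 - 20*j/7)
b = 316969/49 (b = ((9/7 - 20/7*8) + 102)² = ((9/7 - 160/7) + 102)² = (-151/7 + 102)² = (563/7)² = 316969/49 ≈ 6468.8)
1/(V*42 + b) = 1/(77*42 + 316969/49) = 1/(3234 + 316969/49) = 1/(475435/49) = 49/475435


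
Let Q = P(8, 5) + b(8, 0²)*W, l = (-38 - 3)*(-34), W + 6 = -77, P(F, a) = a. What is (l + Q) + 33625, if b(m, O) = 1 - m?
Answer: 35605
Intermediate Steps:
W = -83 (W = -6 - 77 = -83)
l = 1394 (l = -41*(-34) = 1394)
Q = 586 (Q = 5 + (1 - 1*8)*(-83) = 5 + (1 - 8)*(-83) = 5 - 7*(-83) = 5 + 581 = 586)
(l + Q) + 33625 = (1394 + 586) + 33625 = 1980 + 33625 = 35605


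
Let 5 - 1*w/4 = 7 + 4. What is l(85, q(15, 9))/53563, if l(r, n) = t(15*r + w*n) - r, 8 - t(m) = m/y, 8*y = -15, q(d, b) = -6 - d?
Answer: 4359/267815 ≈ 0.016276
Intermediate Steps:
y = -15/8 (y = (⅛)*(-15) = -15/8 ≈ -1.8750)
w = -24 (w = 20 - 4*(7 + 4) = 20 - 4*11 = 20 - 44 = -24)
t(m) = 8 + 8*m/15 (t(m) = 8 - m/(-15/8) = 8 - m*(-8)/15 = 8 - (-8)*m/15 = 8 + 8*m/15)
l(r, n) = 8 + 7*r - 64*n/5 (l(r, n) = (8 + 8*(15*r - 24*n)/15) - r = (8 + 8*(-24*n + 15*r)/15) - r = (8 + (8*r - 64*n/5)) - r = (8 + 8*r - 64*n/5) - r = 8 + 7*r - 64*n/5)
l(85, q(15, 9))/53563 = (8 + 7*85 - 64*(-6 - 1*15)/5)/53563 = (8 + 595 - 64*(-6 - 15)/5)*(1/53563) = (8 + 595 - 64/5*(-21))*(1/53563) = (8 + 595 + 1344/5)*(1/53563) = (4359/5)*(1/53563) = 4359/267815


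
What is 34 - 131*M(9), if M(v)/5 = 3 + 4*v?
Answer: -25511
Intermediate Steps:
M(v) = 15 + 20*v (M(v) = 5*(3 + 4*v) = 15 + 20*v)
34 - 131*M(9) = 34 - 131*(15 + 20*9) = 34 - 131*(15 + 180) = 34 - 131*195 = 34 - 25545 = -25511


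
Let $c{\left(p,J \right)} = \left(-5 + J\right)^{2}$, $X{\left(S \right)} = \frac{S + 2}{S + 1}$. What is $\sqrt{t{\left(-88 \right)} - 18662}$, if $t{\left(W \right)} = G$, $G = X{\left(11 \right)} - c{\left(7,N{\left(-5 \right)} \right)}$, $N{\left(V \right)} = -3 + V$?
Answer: $\frac{i \sqrt{677877}}{6} \approx 137.22 i$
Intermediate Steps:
$X{\left(S \right)} = \frac{2 + S}{1 + S}$
$G = - \frac{2015}{12}$ ($G = \frac{2 + 11}{1 + 11} - \left(-5 - 8\right)^{2} = \frac{1}{12} \cdot 13 - \left(-5 - 8\right)^{2} = \frac{1}{12} \cdot 13 - \left(-13\right)^{2} = \frac{13}{12} - 169 = - \frac{2015}{12} \approx -167.92$)
$t{\left(W \right)} = - \frac{2015}{12}$
$\sqrt{t{\left(-88 \right)} - 18662} = \sqrt{- \frac{2015}{12} - 18662} = \sqrt{- \frac{225959}{12}} = \frac{i \sqrt{677877}}{6}$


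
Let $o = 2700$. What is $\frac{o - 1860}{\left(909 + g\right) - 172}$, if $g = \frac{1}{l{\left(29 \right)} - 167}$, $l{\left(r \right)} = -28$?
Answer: $\frac{81900}{71857} \approx 1.1398$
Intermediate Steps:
$g = - \frac{1}{195}$ ($g = \frac{1}{-28 - 167} = \frac{1}{-195} = - \frac{1}{195} \approx -0.0051282$)
$\frac{o - 1860}{\left(909 + g\right) - 172} = \frac{2700 - 1860}{\left(909 - \frac{1}{195}\right) - 172} = \frac{2700 - 1860}{\frac{177254}{195} - 172} = \frac{840}{\frac{143714}{195}} = 840 \cdot \frac{195}{143714} = \frac{81900}{71857}$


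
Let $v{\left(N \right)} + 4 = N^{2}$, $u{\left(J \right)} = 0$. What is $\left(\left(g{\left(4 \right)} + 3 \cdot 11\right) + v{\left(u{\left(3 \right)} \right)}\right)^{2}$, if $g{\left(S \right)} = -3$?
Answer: $676$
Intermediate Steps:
$v{\left(N \right)} = -4 + N^{2}$
$\left(\left(g{\left(4 \right)} + 3 \cdot 11\right) + v{\left(u{\left(3 \right)} \right)}\right)^{2} = \left(\left(-3 + 3 \cdot 11\right) - \left(4 - 0^{2}\right)\right)^{2} = \left(\left(-3 + 33\right) + \left(-4 + 0\right)\right)^{2} = \left(30 - 4\right)^{2} = 26^{2} = 676$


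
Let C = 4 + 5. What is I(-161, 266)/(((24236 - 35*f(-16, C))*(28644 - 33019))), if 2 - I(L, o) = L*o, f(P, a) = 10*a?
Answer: -21414/46125625 ≈ -0.00046425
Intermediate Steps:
C = 9
I(L, o) = 2 - L*o
I(-161, 266)/(((24236 - 35*f(-16, C))*(28644 - 33019))) = (2 - 1*(-161)*266)/(((24236 - 350*9)*(28644 - 33019))) = (2 + 42826)/(((24236 - 35*90)*(-4375))) = 42828/(((24236 - 3150)*(-4375))) = 42828/((21086*(-4375))) = 42828/(-92251250) = 42828*(-1/92251250) = -21414/46125625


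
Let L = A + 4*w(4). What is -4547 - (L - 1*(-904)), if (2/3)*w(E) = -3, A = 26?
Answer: -5459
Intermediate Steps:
w(E) = -9/2 (w(E) = (3/2)*(-3) = -9/2)
L = 8 (L = 26 + 4*(-9/2) = 26 - 18 = 8)
-4547 - (L - 1*(-904)) = -4547 - (8 - 1*(-904)) = -4547 - (8 + 904) = -4547 - 1*912 = -4547 - 912 = -5459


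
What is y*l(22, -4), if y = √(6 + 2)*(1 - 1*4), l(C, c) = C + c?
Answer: -108*√2 ≈ -152.74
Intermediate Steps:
y = -6*√2 (y = √8*(1 - 4) = (2*√2)*(-3) = -6*√2 ≈ -8.4853)
y*l(22, -4) = (-6*√2)*(22 - 4) = -6*√2*18 = -108*√2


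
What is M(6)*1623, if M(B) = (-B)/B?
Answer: -1623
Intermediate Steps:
M(B) = -1
M(6)*1623 = -1*1623 = -1623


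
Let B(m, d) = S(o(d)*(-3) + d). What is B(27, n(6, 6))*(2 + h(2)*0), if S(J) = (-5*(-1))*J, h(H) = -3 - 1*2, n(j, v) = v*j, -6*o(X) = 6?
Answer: 390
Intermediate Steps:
o(X) = -1 (o(X) = -1/6*6 = -1)
n(j, v) = j*v
h(H) = -5 (h(H) = -3 - 2 = -5)
S(J) = 5*J
B(m, d) = 15 + 5*d (B(m, d) = 5*(-1*(-3) + d) = 5*(3 + d) = 15 + 5*d)
B(27, n(6, 6))*(2 + h(2)*0) = (15 + 5*(6*6))*(2 - 5*0) = (15 + 5*36)*(2 + 0) = (15 + 180)*2 = 195*2 = 390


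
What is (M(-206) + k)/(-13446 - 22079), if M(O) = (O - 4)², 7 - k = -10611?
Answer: -54718/35525 ≈ -1.5403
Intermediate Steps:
k = 10618 (k = 7 - 1*(-10611) = 7 + 10611 = 10618)
M(O) = (-4 + O)²
(M(-206) + k)/(-13446 - 22079) = ((-4 - 206)² + 10618)/(-13446 - 22079) = ((-210)² + 10618)/(-35525) = (44100 + 10618)*(-1/35525) = 54718*(-1/35525) = -54718/35525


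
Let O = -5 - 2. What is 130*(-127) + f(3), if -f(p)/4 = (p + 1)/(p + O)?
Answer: -16506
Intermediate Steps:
O = -7
f(p) = -4*(1 + p)/(-7 + p) (f(p) = -4*(p + 1)/(p - 7) = -4*(1 + p)/(-7 + p))
130*(-127) + f(3) = 130*(-127) + 4*(-1 - 1*3)/(-7 + 3) = -16510 + 4*(-1 - 3)/(-4) = -16510 + 4*(-1/4)*(-4) = -16510 + 4 = -16506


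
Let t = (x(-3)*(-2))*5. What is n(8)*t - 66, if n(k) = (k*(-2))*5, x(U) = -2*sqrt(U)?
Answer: -66 - 1600*I*sqrt(3) ≈ -66.0 - 2771.3*I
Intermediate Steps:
n(k) = -10*k (n(k) = -2*k*5 = -10*k)
t = 20*I*sqrt(3) (t = (-2*I*sqrt(3)*(-2))*5 = (4*I*sqrt(3))*5 = 20*I*sqrt(3) ≈ 34.641*I)
n(8)*t - 66 = (-10*8)*(20*I*sqrt(3)) - 66 = -1600*I*sqrt(3) - 66 = -66 - 1600*I*sqrt(3)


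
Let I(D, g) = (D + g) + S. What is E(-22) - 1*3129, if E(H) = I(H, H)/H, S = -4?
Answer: -34395/11 ≈ -3126.8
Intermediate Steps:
I(D, g) = -4 + D + g (I(D, g) = (D + g) - 4 = -4 + D + g)
E(H) = (-4 + 2*H)/H (E(H) = (-4 + H + H)/H = (-4 + 2*H)/H)
E(-22) - 1*3129 = (2 - 4/(-22)) - 1*3129 = (2 - 4*(-1/22)) - 3129 = (2 + 2/11) - 3129 = 24/11 - 3129 = -34395/11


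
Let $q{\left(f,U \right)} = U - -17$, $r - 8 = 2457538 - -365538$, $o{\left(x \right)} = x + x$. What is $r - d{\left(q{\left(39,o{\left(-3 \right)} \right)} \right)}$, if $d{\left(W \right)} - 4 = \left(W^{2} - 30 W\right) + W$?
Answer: $2823278$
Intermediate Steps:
$o{\left(x \right)} = 2 x$
$r = 2823084$ ($r = 8 + \left(2457538 - -365538\right) = 8 + \left(2457538 + 365538\right) = 8 + 2823076 = 2823084$)
$q{\left(f,U \right)} = 17 + U$ ($q{\left(f,U \right)} = U + 17 = 17 + U$)
$d{\left(W \right)} = 4 + W^{2} - 29 W$ ($d{\left(W \right)} = 4 + \left(\left(W^{2} - 30 W\right) + W\right) = 4 + \left(W^{2} - 29 W\right) = 4 + W^{2} - 29 W$)
$r - d{\left(q{\left(39,o{\left(-3 \right)} \right)} \right)} = 2823084 - \left(4 + \left(17 + 2 \left(-3\right)\right)^{2} - 29 \left(17 + 2 \left(-3\right)\right)\right) = 2823084 - \left(4 + \left(17 - 6\right)^{2} - 29 \left(17 - 6\right)\right) = 2823084 - \left(4 + 11^{2} - 319\right) = 2823084 - \left(4 + 121 - 319\right) = 2823084 - -194 = 2823084 + 194 = 2823278$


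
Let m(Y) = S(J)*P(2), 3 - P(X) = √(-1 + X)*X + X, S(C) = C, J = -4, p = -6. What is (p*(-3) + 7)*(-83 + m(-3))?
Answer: -1975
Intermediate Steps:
P(X) = 3 - X - X*√(-1 + X) (P(X) = 3 - (√(-1 + X)*X + X) = 3 - (X*√(-1 + X) + X) = 3 - (X + X*√(-1 + X)) = 3 + (-X - X*√(-1 + X)) = 3 - X - X*√(-1 + X))
m(Y) = 4 (m(Y) = -4*(3 - 1*2 - 1*2*√(-1 + 2)) = -4*(3 - 2 - 1*2*√1) = -4*(3 - 2 - 1*2*1) = -4*(3 - 2 - 2) = -4*(-1) = 4)
(p*(-3) + 7)*(-83 + m(-3)) = (-6*(-3) + 7)*(-83 + 4) = (18 + 7)*(-79) = 25*(-79) = -1975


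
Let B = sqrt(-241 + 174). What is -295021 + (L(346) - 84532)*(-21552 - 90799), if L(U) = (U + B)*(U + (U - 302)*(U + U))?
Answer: -1187571936413 - 3459736694*I*sqrt(67) ≈ -1.1876e+12 - 2.8319e+10*I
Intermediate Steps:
B = I*sqrt(67) (B = sqrt(-67) = I*sqrt(67) ≈ 8.1853*I)
L(U) = (U + I*sqrt(67))*(U + 2*U*(-302 + U)) (L(U) = (U + I*sqrt(67))*(U + (U - 302)*(U + U)) = (U + I*sqrt(67))*(U + (-302 + U)*(2*U)) = (U + I*sqrt(67))*(U + 2*U*(-302 + U)))
-295021 + (L(346) - 84532)*(-21552 - 90799) = -295021 + (346*(-603*346 + 2*346**2 - 603*I*sqrt(67) + 2*I*346*sqrt(67)) - 84532)*(-21552 - 90799) = -295021 + (346*(-208638 + 2*119716 - 603*I*sqrt(67) + 692*I*sqrt(67)) - 84532)*(-112351) = -295021 + (346*(-208638 + 239432 - 603*I*sqrt(67) + 692*I*sqrt(67)) - 84532)*(-112351) = -295021 + (346*(30794 + 89*I*sqrt(67)) - 84532)*(-112351) = -295021 + ((10654724 + 30794*I*sqrt(67)) - 84532)*(-112351) = -295021 + (10570192 + 30794*I*sqrt(67))*(-112351) = -295021 + (-1187571641392 - 3459736694*I*sqrt(67)) = -1187571936413 - 3459736694*I*sqrt(67)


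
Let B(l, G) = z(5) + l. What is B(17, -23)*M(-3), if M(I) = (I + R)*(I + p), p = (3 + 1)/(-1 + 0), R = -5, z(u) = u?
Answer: 1232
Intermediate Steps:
p = -4 (p = 4/(-1) = 4*(-1) = -4)
B(l, G) = 5 + l
M(I) = (-5 + I)*(-4 + I) (M(I) = (I - 5)*(I - 4) = (-5 + I)*(-4 + I))
B(17, -23)*M(-3) = (5 + 17)*(20 + (-3)² - 9*(-3)) = 22*(20 + 9 + 27) = 22*56 = 1232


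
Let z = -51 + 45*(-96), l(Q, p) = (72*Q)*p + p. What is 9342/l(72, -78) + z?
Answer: -294628812/67405 ≈ -4371.0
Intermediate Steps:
l(Q, p) = p + 72*Q*p (l(Q, p) = 72*Q*p + p = p + 72*Q*p)
z = -4371 (z = -51 - 4320 = -4371)
9342/l(72, -78) + z = 9342/((-78*(1 + 72*72))) - 4371 = 9342/((-78*(1 + 5184))) - 4371 = 9342/((-78*5185)) - 4371 = 9342/(-404430) - 4371 = 9342*(-1/404430) - 4371 = -1557/67405 - 4371 = -294628812/67405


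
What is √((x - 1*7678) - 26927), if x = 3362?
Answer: I*√31243 ≈ 176.76*I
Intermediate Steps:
√((x - 1*7678) - 26927) = √((3362 - 1*7678) - 26927) = √((3362 - 7678) - 26927) = √(-4316 - 26927) = √(-31243) = I*√31243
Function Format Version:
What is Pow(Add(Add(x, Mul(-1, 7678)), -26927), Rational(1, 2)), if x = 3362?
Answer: Mul(I, Pow(31243, Rational(1, 2))) ≈ Mul(176.76, I)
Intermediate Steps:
Pow(Add(Add(x, Mul(-1, 7678)), -26927), Rational(1, 2)) = Pow(Add(Add(3362, Mul(-1, 7678)), -26927), Rational(1, 2)) = Pow(Add(Add(3362, -7678), -26927), Rational(1, 2)) = Pow(Add(-4316, -26927), Rational(1, 2)) = Pow(-31243, Rational(1, 2)) = Mul(I, Pow(31243, Rational(1, 2)))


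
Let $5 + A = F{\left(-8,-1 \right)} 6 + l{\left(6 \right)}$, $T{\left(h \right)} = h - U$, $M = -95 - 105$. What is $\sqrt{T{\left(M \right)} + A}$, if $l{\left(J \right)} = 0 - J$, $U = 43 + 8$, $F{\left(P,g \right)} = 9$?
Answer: $4 i \sqrt{13} \approx 14.422 i$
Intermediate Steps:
$U = 51$
$M = -200$
$T{\left(h \right)} = -51 + h$ ($T{\left(h \right)} = h - 51 = -51 + h$)
$l{\left(J \right)} = - J$
$A = 43$ ($A = -5 + \left(9 \cdot 6 - 6\right) = -5 + \left(54 - 6\right) = -5 + 48 = 43$)
$\sqrt{T{\left(M \right)} + A} = \sqrt{\left(-51 - 200\right) + 43} = \sqrt{-251 + 43} = \sqrt{-208} = 4 i \sqrt{13}$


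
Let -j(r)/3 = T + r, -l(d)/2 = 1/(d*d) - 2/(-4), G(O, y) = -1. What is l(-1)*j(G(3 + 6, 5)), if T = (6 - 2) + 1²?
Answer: 36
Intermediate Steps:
l(d) = -1 - 2/d² (l(d) = -2*(1/(d*d) - 2/(-4)) = -2*(d⁻² - 2*(-¼)) = -2*(d⁻² + ½) = -2*(½ + d⁻²) = -1 - 2/d²)
T = 5 (T = 4 + 1 = 5)
j(r) = -15 - 3*r (j(r) = -3*(5 + r) = -15 - 3*r)
l(-1)*j(G(3 + 6, 5)) = (-1 - 2/(-1)²)*(-15 - 3*(-1)) = (-1 - 2*1)*(-15 + 3) = (-1 - 2)*(-12) = -3*(-12) = 36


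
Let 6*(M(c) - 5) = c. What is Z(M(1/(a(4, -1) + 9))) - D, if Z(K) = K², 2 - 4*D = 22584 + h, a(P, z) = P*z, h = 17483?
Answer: 4518713/450 ≈ 10042.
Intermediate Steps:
D = -40065/4 (D = ½ - (22584 + 17483)/4 = ½ - ¼*40067 = ½ - 40067/4 = -40065/4 ≈ -10016.)
M(c) = 5 + c/6
Z(M(1/(a(4, -1) + 9))) - D = (5 + 1/(6*(4*(-1) + 9)))² - 1*(-40065/4) = (5 + 1/(6*(-4 + 9)))² + 40065/4 = (5 + (⅙)/5)² + 40065/4 = (5 + (⅙)*(⅕))² + 40065/4 = (5 + 1/30)² + 40065/4 = (151/30)² + 40065/4 = 22801/900 + 40065/4 = 4518713/450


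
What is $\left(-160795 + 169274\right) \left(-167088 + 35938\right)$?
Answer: $-1112020850$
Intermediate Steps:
$\left(-160795 + 169274\right) \left(-167088 + 35938\right) = 8479 \left(-131150\right) = -1112020850$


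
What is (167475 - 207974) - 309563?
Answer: -350062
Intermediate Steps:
(167475 - 207974) - 309563 = -40499 - 309563 = -350062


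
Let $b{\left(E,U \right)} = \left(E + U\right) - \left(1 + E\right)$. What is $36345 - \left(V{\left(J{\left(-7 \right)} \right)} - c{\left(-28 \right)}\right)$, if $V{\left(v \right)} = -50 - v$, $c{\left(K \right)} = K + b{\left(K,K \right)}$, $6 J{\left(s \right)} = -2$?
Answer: $\frac{109013}{3} \approx 36338.0$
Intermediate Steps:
$J{\left(s \right)} = - \frac{1}{3}$ ($J{\left(s \right)} = \frac{1}{6} \left(-2\right) = - \frac{1}{3}$)
$b{\left(E,U \right)} = -1 + U$
$c{\left(K \right)} = -1 + 2 K$ ($c{\left(K \right)} = K + \left(-1 + K\right) = -1 + 2 K$)
$36345 - \left(V{\left(J{\left(-7 \right)} \right)} - c{\left(-28 \right)}\right) = 36345 - \left(\left(-50 - - \frac{1}{3}\right) - \left(-1 + 2 \left(-28\right)\right)\right) = 36345 - \left(\left(-50 + \frac{1}{3}\right) - \left(-1 - 56\right)\right) = 36345 - \left(- \frac{149}{3} - -57\right) = 36345 - \left(- \frac{149}{3} + 57\right) = 36345 - \frac{22}{3} = \frac{109013}{3}$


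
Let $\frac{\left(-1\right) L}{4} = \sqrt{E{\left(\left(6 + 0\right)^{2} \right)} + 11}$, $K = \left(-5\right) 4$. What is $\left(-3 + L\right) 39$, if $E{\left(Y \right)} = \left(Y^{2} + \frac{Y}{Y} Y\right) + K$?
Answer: $-117 - 3276 \sqrt{3} \approx -5791.2$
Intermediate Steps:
$K = -20$
$E{\left(Y \right)} = -20 + Y + Y^{2}$ ($E{\left(Y \right)} = \left(Y^{2} + \frac{Y}{Y} Y\right) - 20 = \left(Y^{2} + 1 Y\right) - 20 = \left(Y^{2} + Y\right) - 20 = \left(Y + Y^{2}\right) - 20 = -20 + Y + Y^{2}$)
$L = - 84 \sqrt{3}$ ($L = - 4 \sqrt{\left(-20 + \left(6 + 0\right)^{2} + \left(\left(6 + 0\right)^{2}\right)^{2}\right) + 11} = - 4 \sqrt{\left(-20 + 6^{2} + \left(6^{2}\right)^{2}\right) + 11} = - 4 \sqrt{\left(-20 + 36 + 36^{2}\right) + 11} = - 4 \sqrt{\left(-20 + 36 + 1296\right) + 11} = - 4 \sqrt{1312 + 11} = - 4 \sqrt{1323} = - 4 \cdot 21 \sqrt{3} = - 84 \sqrt{3} \approx -145.49$)
$\left(-3 + L\right) 39 = \left(-3 - 84 \sqrt{3}\right) 39 = -117 - 3276 \sqrt{3}$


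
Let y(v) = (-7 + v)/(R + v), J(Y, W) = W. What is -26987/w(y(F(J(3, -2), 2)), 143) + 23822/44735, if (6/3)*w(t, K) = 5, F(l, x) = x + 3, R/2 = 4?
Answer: -482881556/44735 ≈ -10794.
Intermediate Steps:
R = 8 (R = 2*4 = 8)
F(l, x) = 3 + x
y(v) = (-7 + v)/(8 + v)
w(t, K) = 5/2 (w(t, K) = (½)*5 = 5/2)
-26987/w(y(F(J(3, -2), 2)), 143) + 23822/44735 = -26987/5/2 + 23822/44735 = -26987*⅖ + 23822*(1/44735) = -53974/5 + 23822/44735 = -482881556/44735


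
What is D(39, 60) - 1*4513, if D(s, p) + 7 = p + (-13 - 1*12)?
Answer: -4485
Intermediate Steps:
D(s, p) = -32 + p (D(s, p) = -7 + (p + (-13 - 1*12)) = -7 + (p + (-13 - 12)) = -7 + (p - 25) = -7 + (-25 + p) = -32 + p)
D(39, 60) - 1*4513 = (-32 + 60) - 1*4513 = 28 - 4513 = -4485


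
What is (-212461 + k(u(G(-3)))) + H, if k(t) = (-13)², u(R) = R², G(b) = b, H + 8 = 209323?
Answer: -2977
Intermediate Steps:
H = 209315 (H = -8 + 209323 = 209315)
k(t) = 169
(-212461 + k(u(G(-3)))) + H = (-212461 + 169) + 209315 = -212292 + 209315 = -2977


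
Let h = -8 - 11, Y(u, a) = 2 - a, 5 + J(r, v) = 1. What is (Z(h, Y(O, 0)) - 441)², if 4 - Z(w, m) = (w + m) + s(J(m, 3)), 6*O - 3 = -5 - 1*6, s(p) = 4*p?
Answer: 163216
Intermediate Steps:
J(r, v) = -4 (J(r, v) = -5 + 1 = -4)
O = -4/3 (O = ½ + (-5 - 1*6)/6 = ½ + (-5 - 6)/6 = ½ + (⅙)*(-11) = ½ - 11/6 = -4/3 ≈ -1.3333)
h = -19
Z(w, m) = 20 - m - w (Z(w, m) = 4 - ((w + m) + 4*(-4)) = 4 - ((m + w) - 16) = 4 - (-16 + m + w) = 4 + (16 - m - w) = 20 - m - w)
(Z(h, Y(O, 0)) - 441)² = ((20 - (2 - 1*0) - 1*(-19)) - 441)² = ((20 - (2 + 0) + 19) - 441)² = ((20 - 1*2 + 19) - 441)² = ((20 - 2 + 19) - 441)² = (37 - 441)² = (-404)² = 163216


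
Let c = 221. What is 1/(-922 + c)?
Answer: -1/701 ≈ -0.0014265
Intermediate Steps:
1/(-922 + c) = 1/(-922 + 221) = 1/(-701) = -1/701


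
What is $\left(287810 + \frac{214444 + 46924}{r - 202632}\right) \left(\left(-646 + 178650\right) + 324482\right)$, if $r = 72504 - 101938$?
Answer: $\frac{16780684306036356}{116033} \approx 1.4462 \cdot 10^{11}$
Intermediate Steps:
$r = -29434$
$\left(287810 + \frac{214444 + 46924}{r - 202632}\right) \left(\left(-646 + 178650\right) + 324482\right) = \left(287810 + \frac{214444 + 46924}{-29434 - 202632}\right) \left(\left(-646 + 178650\right) + 324482\right) = \left(287810 + \frac{261368}{-232066}\right) \left(178004 + 324482\right) = \left(287810 + 261368 \left(- \frac{1}{232066}\right)\right) 502486 = \left(287810 - \frac{130684}{116033}\right) 502486 = \frac{33395327046}{116033} \cdot 502486 = \frac{16780684306036356}{116033}$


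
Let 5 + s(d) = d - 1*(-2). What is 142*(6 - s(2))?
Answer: 994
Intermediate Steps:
s(d) = -3 + d (s(d) = -5 + (d - 1*(-2)) = -5 + (d + 2) = -5 + (2 + d) = -3 + d)
142*(6 - s(2)) = 142*(6 - (-3 + 2)) = 142*(6 - 1*(-1)) = 142*(6 + 1) = 142*7 = 994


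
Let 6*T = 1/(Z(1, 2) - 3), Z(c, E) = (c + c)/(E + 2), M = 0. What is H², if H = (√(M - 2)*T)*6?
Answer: -8/25 ≈ -0.32000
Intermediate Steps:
Z(c, E) = 2*c/(2 + E) (Z(c, E) = (2*c)/(2 + E) = 2*c/(2 + E))
T = -1/15 (T = 1/(6*(2*1/(2 + 2) - 3)) = 1/(6*(2*1/4 - 3)) = 1/(6*(2*1*(¼) - 3)) = 1/(6*(½ - 3)) = 1/(6*(-5/2)) = (⅙)*(-⅖) = -1/15 ≈ -0.066667)
H = -2*I*√2/5 (H = (√(0 - 2)*(-1/15))*6 = (√(-2)*(-1/15))*6 = ((I*√2)*(-1/15))*6 = -I*√2/15*6 = -2*I*√2/5 ≈ -0.56569*I)
H² = (-2*I*√2/5)² = -8/25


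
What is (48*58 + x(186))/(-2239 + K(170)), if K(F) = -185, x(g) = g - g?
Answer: -116/101 ≈ -1.1485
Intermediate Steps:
x(g) = 0
(48*58 + x(186))/(-2239 + K(170)) = (48*58 + 0)/(-2239 - 185) = (2784 + 0)/(-2424) = 2784*(-1/2424) = -116/101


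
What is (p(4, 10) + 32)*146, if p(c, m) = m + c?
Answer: 6716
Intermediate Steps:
p(c, m) = c + m
(p(4, 10) + 32)*146 = ((4 + 10) + 32)*146 = (14 + 32)*146 = 46*146 = 6716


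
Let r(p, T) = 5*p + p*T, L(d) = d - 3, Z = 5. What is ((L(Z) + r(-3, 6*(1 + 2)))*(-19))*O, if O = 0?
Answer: 0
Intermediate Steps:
L(d) = -3 + d
r(p, T) = 5*p + T*p
((L(Z) + r(-3, 6*(1 + 2)))*(-19))*O = (((-3 + 5) - 3*(5 + 6*(1 + 2)))*(-19))*0 = ((2 - 3*(5 + 6*3))*(-19))*0 = ((2 - 3*(5 + 18))*(-19))*0 = ((2 - 3*23)*(-19))*0 = ((2 - 69)*(-19))*0 = -67*(-19)*0 = 1273*0 = 0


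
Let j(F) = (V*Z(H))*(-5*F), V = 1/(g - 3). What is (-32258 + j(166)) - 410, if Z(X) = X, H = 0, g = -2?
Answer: -32668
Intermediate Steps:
V = -⅕ (V = 1/(-2 - 3) = 1/(-5) = -⅕ ≈ -0.20000)
j(F) = 0 (j(F) = (-⅕*0)*(-5*F) = 0*(-5*F) = 0)
(-32258 + j(166)) - 410 = (-32258 + 0) - 410 = -32258 - 410 = -32668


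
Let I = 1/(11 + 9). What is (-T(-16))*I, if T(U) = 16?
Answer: -⅘ ≈ -0.80000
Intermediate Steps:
I = 1/20 ≈ 0.050000
(-T(-16))*I = -1*16*(1/20) = -16*1/20 = -⅘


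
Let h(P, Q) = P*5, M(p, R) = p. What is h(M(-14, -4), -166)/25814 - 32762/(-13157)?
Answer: 422398639/169817399 ≈ 2.4874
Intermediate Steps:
h(P, Q) = 5*P
h(M(-14, -4), -166)/25814 - 32762/(-13157) = (5*(-14))/25814 - 32762/(-13157) = -70*1/25814 - 32762*(-1/13157) = -35/12907 + 32762/13157 = 422398639/169817399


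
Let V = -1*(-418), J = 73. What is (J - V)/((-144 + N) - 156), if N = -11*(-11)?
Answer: 345/179 ≈ 1.9274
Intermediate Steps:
N = 121
V = 418
(J - V)/((-144 + N) - 156) = (73 - 1*418)/((-144 + 121) - 156) = (73 - 418)/(-23 - 156) = -345/(-179) = -345*(-1/179) = 345/179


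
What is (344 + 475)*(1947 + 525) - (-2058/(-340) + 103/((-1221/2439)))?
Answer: 140093676747/69190 ≈ 2.0248e+6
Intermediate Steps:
(344 + 475)*(1947 + 525) - (-2058/(-340) + 103/((-1221/2439))) = 819*2472 - (-2058*(-1/340) + 103/((-1221*1/2439))) = 2024568 - (1029/170 + 103/(-407/813)) = 2024568 - (1029/170 + 103*(-813/407)) = 2024568 - (1029/170 - 83739/407) = 2024568 - 1*(-13816827/69190) = 2024568 + 13816827/69190 = 140093676747/69190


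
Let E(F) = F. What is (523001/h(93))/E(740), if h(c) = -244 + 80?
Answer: -523001/121360 ≈ -4.3095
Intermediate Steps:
h(c) = -164
(523001/h(93))/E(740) = (523001/(-164))/740 = (523001*(-1/164))*(1/740) = -523001/164*1/740 = -523001/121360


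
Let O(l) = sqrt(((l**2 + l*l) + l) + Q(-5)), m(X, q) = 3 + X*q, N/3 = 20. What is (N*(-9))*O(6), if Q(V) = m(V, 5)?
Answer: -1080*sqrt(14) ≈ -4041.0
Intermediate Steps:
N = 60 (N = 3*20 = 60)
Q(V) = 3 + 5*V (Q(V) = 3 + V*5 = 3 + 5*V)
O(l) = sqrt(-22 + l + 2*l**2) (O(l) = sqrt(((l**2 + l*l) + l) + (3 + 5*(-5))) = sqrt(((l**2 + l**2) + l) + (3 - 25)) = sqrt((2*l**2 + l) - 22) = sqrt((l + 2*l**2) - 22) = sqrt(-22 + l + 2*l**2))
(N*(-9))*O(6) = (60*(-9))*sqrt(-22 + 6 + 2*6**2) = -540*sqrt(-22 + 6 + 2*36) = -540*sqrt(-22 + 6 + 72) = -1080*sqrt(14)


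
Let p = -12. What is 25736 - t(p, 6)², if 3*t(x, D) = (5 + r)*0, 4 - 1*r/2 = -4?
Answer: 25736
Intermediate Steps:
r = 16 (r = 8 - 2*(-4) = 8 + 8 = 16)
t(x, D) = 0 (t(x, D) = ((5 + 16)*0)/3 = (21*0)/3 = (⅓)*0 = 0)
25736 - t(p, 6)² = 25736 - 1*0² = 25736 - 1*0 = 25736 + 0 = 25736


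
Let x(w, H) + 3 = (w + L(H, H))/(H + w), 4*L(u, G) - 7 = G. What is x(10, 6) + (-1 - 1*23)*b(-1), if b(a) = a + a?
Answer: 2933/64 ≈ 45.828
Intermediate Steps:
L(u, G) = 7/4 + G/4
b(a) = 2*a
x(w, H) = -3 + (7/4 + w + H/4)/(H + w) (x(w, H) = -3 + (w + (7/4 + H/4))/(H + w) = -3 + (7/4 + w + H/4)/(H + w))
x(10, 6) + (-1 - 1*23)*b(-1) = (7 - 11*6 - 8*10)/(4*(6 + 10)) + (-1 - 1*23)*(2*(-1)) = (¼)*(7 - 66 - 80)/16 + (-1 - 23)*(-2) = (¼)*(1/16)*(-139) - 24*(-2) = -139/64 + 48 = 2933/64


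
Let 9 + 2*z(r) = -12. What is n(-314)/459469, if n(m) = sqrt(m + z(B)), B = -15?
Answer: I*sqrt(1298)/918938 ≈ 3.9206e-5*I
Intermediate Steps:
z(r) = -21/2 (z(r) = -9/2 + (1/2)*(-12) = -9/2 - 6 = -21/2)
n(m) = sqrt(-21/2 + m) (n(m) = sqrt(m - 21/2) = sqrt(-21/2 + m))
n(-314)/459469 = (sqrt(-42 + 4*(-314))/2)/459469 = (sqrt(-42 - 1256)/2)*(1/459469) = (sqrt(-1298)/2)*(1/459469) = ((I*sqrt(1298))/2)*(1/459469) = (I*sqrt(1298)/2)*(1/459469) = I*sqrt(1298)/918938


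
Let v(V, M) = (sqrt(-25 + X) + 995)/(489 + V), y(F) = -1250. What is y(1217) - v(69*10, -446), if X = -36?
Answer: -1474745/1179 - I*sqrt(61)/1179 ≈ -1250.8 - 0.0066245*I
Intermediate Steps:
v(V, M) = (995 + I*sqrt(61))/(489 + V) (v(V, M) = (sqrt(-25 - 36) + 995)/(489 + V) = (sqrt(-61) + 995)/(489 + V) = (I*sqrt(61) + 995)/(489 + V) = (995 + I*sqrt(61))/(489 + V))
y(1217) - v(69*10, -446) = -1250 - (995 + I*sqrt(61))/(489 + 69*10) = -1250 - (995 + I*sqrt(61))/(489 + 690) = -1250 - (995 + I*sqrt(61))/1179 = -1250 - (995/1179 + I*sqrt(61)/1179) = -1250 + (-995/1179 - I*sqrt(61)/1179) = -1474745/1179 - I*sqrt(61)/1179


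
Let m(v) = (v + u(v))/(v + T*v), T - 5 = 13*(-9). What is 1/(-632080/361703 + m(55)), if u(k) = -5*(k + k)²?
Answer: 40149033/327350717 ≈ 0.12265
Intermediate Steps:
u(k) = -20*k² (u(k) = -5*4*k² = -20*k²)
T = -112 (T = 5 + 13*(-9) = 5 - 117 = -112)
m(v) = -(v - 20*v²)/(111*v) (m(v) = (v - 20*v²)/(v - 112*v) = (v - 20*v²)/((-111*v)) = (v - 20*v²)*(-1/(111*v)) = -(v - 20*v²)/(111*v))
1/(-632080/361703 + m(55)) = 1/(-632080/361703 + (-1/111 + (20/111)*55)) = 1/(-632080*1/361703 + (-1/111 + 1100/111)) = 1/(-632080/361703 + 1099/111) = 1/(327350717/40149033) = 40149033/327350717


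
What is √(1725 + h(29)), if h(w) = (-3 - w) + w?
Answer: √1722 ≈ 41.497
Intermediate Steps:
h(w) = -3
√(1725 + h(29)) = √(1725 - 3) = √1722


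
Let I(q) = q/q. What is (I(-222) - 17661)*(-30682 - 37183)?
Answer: 1198495900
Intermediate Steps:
I(q) = 1
(I(-222) - 17661)*(-30682 - 37183) = (1 - 17661)*(-30682 - 37183) = -17660*(-67865) = 1198495900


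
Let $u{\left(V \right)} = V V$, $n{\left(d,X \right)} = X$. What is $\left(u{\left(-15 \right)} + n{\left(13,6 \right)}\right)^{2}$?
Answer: $53361$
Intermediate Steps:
$u{\left(V \right)} = V^{2}$
$\left(u{\left(-15 \right)} + n{\left(13,6 \right)}\right)^{2} = \left(\left(-15\right)^{2} + 6\right)^{2} = \left(225 + 6\right)^{2} = 231^{2} = 53361$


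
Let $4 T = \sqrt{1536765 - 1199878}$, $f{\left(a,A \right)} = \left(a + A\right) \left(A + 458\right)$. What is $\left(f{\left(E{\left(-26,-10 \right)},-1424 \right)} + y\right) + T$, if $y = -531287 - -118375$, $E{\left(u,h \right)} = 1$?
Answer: $961706 + \frac{\sqrt{336887}}{4} \approx 9.6185 \cdot 10^{5}$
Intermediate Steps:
$f{\left(a,A \right)} = \left(458 + A\right) \left(A + a\right)$ ($f{\left(a,A \right)} = \left(A + a\right) \left(458 + A\right) = \left(458 + A\right) \left(A + a\right)$)
$y = -412912$ ($y = -531287 + 118375 = -412912$)
$T = \frac{\sqrt{336887}}{4}$ ($T = \frac{\sqrt{1536765 - 1199878}}{4} = \frac{\sqrt{336887}}{4} \approx 145.1$)
$\left(f{\left(E{\left(-26,-10 \right)},-1424 \right)} + y\right) + T = \left(\left(\left(-1424\right)^{2} + 458 \left(-1424\right) + 458 \cdot 1 - 1424\right) - 412912\right) + \frac{\sqrt{336887}}{4} = \left(\left(2027776 - 652192 + 458 - 1424\right) - 412912\right) + \frac{\sqrt{336887}}{4} = \left(1374618 - 412912\right) + \frac{\sqrt{336887}}{4} = 961706 + \frac{\sqrt{336887}}{4}$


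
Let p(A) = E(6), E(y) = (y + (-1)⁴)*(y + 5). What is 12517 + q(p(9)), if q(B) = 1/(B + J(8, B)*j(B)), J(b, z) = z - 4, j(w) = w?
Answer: 71321867/5698 ≈ 12517.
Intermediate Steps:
J(b, z) = -4 + z
E(y) = (1 + y)*(5 + y) (E(y) = (y + 1)*(5 + y) = (1 + y)*(5 + y))
p(A) = 77 (p(A) = 5 + 6² + 6*6 = 5 + 36 + 36 = 77)
q(B) = 1/(B + B*(-4 + B)) (q(B) = 1/(B + (-4 + B)*B) = 1/(B + B*(-4 + B)))
12517 + q(p(9)) = 12517 + 1/(77*(-3 + 77)) = 12517 + (1/77)/74 = 12517 + (1/77)*(1/74) = 12517 + 1/5698 = 71321867/5698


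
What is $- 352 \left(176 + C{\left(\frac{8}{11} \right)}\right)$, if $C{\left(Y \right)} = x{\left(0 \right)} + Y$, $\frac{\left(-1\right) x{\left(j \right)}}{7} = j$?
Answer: $-62208$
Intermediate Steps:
$x{\left(j \right)} = - 7 j$
$C{\left(Y \right)} = Y$ ($C{\left(Y \right)} = \left(-7\right) 0 + Y = 0 + Y = Y$)
$- 352 \left(176 + C{\left(\frac{8}{11} \right)}\right) = - 352 \left(176 + \frac{8}{11}\right) = \left(-352\right) \frac{1944}{11} = -62208$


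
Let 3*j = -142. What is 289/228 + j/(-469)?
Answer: 146333/106932 ≈ 1.3685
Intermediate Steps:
j = -142/3 (j = (⅓)*(-142) = -142/3 ≈ -47.333)
289/228 + j/(-469) = 289/228 - 142/3/(-469) = 289*(1/228) - 142/3*(-1/469) = 289/228 + 142/1407 = 146333/106932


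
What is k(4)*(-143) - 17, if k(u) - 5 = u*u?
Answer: -3020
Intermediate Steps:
k(u) = 5 + u**2 (k(u) = 5 + u*u = 5 + u**2)
k(4)*(-143) - 17 = (5 + 4**2)*(-143) - 17 = (5 + 16)*(-143) - 17 = 21*(-143) - 17 = -3003 - 17 = -3020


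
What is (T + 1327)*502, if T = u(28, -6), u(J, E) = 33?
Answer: 682720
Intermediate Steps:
T = 33
(T + 1327)*502 = (33 + 1327)*502 = 1360*502 = 682720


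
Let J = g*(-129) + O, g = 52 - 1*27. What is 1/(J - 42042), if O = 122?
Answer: -1/45145 ≈ -2.2151e-5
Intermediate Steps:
g = 25 (g = 52 - 27 = 25)
J = -3103 (J = 25*(-129) + 122 = -3225 + 122 = -3103)
1/(J - 42042) = 1/(-3103 - 42042) = 1/(-45145) = -1/45145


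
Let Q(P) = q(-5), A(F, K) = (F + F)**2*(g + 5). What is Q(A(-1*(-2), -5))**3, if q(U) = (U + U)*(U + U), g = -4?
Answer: 1000000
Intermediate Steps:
q(U) = 4*U**2 (q(U) = (2*U)*(2*U) = 4*U**2)
A(F, K) = 4*F**2 (A(F, K) = (F + F)**2*(-4 + 5) = (2*F)**2*1 = (4*F**2)*1 = 4*F**2)
Q(P) = 100 (Q(P) = 4*(-5)**2 = 4*25 = 100)
Q(A(-1*(-2), -5))**3 = 100**3 = 1000000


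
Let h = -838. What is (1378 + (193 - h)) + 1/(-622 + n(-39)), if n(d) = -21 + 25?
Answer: 1488761/618 ≈ 2409.0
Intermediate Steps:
n(d) = 4
(1378 + (193 - h)) + 1/(-622 + n(-39)) = (1378 + (193 - 1*(-838))) + 1/(-622 + 4) = (1378 + (193 + 838)) + 1/(-618) = (1378 + 1031) - 1/618 = 2409 - 1/618 = 1488761/618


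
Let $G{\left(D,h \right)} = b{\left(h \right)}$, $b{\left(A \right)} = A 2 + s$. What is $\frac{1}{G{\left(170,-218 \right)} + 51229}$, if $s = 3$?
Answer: $\frac{1}{50796} \approx 1.9687 \cdot 10^{-5}$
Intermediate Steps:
$b{\left(A \right)} = 3 + 2 A$ ($b{\left(A \right)} = A 2 + 3 = 2 A + 3 = 3 + 2 A$)
$G{\left(D,h \right)} = 3 + 2 h$
$\frac{1}{G{\left(170,-218 \right)} + 51229} = \frac{1}{\left(3 + 2 \left(-218\right)\right) + 51229} = \frac{1}{\left(3 - 436\right) + 51229} = \frac{1}{-433 + 51229} = \frac{1}{50796}$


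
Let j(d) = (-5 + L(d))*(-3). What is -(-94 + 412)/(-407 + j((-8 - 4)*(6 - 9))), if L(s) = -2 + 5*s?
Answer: 159/463 ≈ 0.34341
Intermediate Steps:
j(d) = 21 - 15*d (j(d) = (-5 + (-2 + 5*d))*(-3) = (-7 + 5*d)*(-3) = 21 - 15*d)
-(-94 + 412)/(-407 + j((-8 - 4)*(6 - 9))) = -(-94 + 412)/(-407 + (21 - 15*(-8 - 4)*(6 - 9))) = -318/(-407 + (21 - (-180)*(-3))) = -318/(-407 + (21 - 15*36)) = -318/(-407 + (21 - 540)) = -318/(-407 - 519) = -318/(-926) = -318*(-1)/926 = -1*(-159/463) = 159/463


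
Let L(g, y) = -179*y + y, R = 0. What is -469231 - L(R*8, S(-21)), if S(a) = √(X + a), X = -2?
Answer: -469231 + 178*I*√23 ≈ -4.6923e+5 + 853.66*I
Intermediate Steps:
S(a) = √(-2 + a)
L(g, y) = -178*y
-469231 - L(R*8, S(-21)) = -469231 - (-178)*√(-2 - 21) = -469231 - (-178)*√(-23) = -469231 - (-178)*I*√23 = -469231 + 178*I*√23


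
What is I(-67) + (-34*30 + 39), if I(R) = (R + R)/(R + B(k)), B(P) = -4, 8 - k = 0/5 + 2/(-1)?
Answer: -69517/71 ≈ -979.11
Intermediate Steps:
k = 10 (k = 8 - (0/5 + 2/(-1)) = 8 - (0*(⅕) + 2*(-1)) = 8 - (0 - 2) = 8 - 1*(-2) = 8 + 2 = 10)
I(R) = 2*R/(-4 + R) (I(R) = (R + R)/(R - 4) = (2*R)/(-4 + R) = 2*R/(-4 + R))
I(-67) + (-34*30 + 39) = 2*(-67)/(-4 - 67) + (-34*30 + 39) = 2*(-67)/(-71) + (-1020 + 39) = 2*(-67)*(-1/71) - 981 = 134/71 - 981 = -69517/71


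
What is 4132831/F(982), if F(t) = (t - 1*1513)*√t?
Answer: -4132831*√982/521442 ≈ -248.37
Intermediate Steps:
F(t) = √t*(-1513 + t) (F(t) = (t - 1513)*√t = (-1513 + t)*√t = √t*(-1513 + t))
4132831/F(982) = 4132831/((√982*(-1513 + 982))) = 4132831/((√982*(-531))) = 4132831/((-531*√982)) = 4132831*(-√982/521442) = -4132831*√982/521442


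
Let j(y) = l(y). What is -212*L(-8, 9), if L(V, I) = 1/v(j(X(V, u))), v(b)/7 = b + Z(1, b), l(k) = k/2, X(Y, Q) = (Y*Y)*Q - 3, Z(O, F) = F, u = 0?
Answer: 212/21 ≈ 10.095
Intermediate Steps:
X(Y, Q) = -3 + Q*Y² (X(Y, Q) = Y²*Q - 3 = Q*Y² - 3 = -3 + Q*Y²)
l(k) = k/2 (l(k) = k*(½) = k/2)
j(y) = y/2
v(b) = 14*b (v(b) = 7*(b + b) = 7*(2*b) = 14*b)
L(V, I) = -1/21 (L(V, I) = 1/(14*((-3 + 0*V²)/2)) = 1/(14*((-3 + 0)/2)) = 1/(14*((½)*(-3))) = 1/(14*(-3/2)) = 1/(-21) = -1/21)
-212*L(-8, 9) = -212*(-1/21) = 212/21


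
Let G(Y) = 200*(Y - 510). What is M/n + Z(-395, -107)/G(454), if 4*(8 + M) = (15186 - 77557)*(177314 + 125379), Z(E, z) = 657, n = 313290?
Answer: -5286214820953/350884800 ≈ -15065.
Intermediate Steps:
M = -18879265135/4 (M = -8 + ((15186 - 77557)*(177314 + 125379))/4 = -8 + (-62371*302693)/4 = -8 + (1/4)*(-18879265103) = -8 - 18879265103/4 = -18879265135/4 ≈ -4.7198e+9)
G(Y) = -102000 + 200*Y (G(Y) = 200*(-510 + Y) = -102000 + 200*Y)
M/n + Z(-395, -107)/G(454) = -18879265135/4/313290 + 657/(-102000 + 200*454) = -18879265135/4*1/313290 + 657/(-102000 + 90800) = -3775853027/250632 + 657/(-11200) = -3775853027/250632 + 657*(-1/11200) = -3775853027/250632 - 657/11200 = -5286214820953/350884800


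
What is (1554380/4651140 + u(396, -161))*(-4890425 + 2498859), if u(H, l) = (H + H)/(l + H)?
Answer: -484170405814694/54650895 ≈ -8.8593e+6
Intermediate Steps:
u(H, l) = 2*H/(H + l) (u(H, l) = (2*H)/(H + l) = 2*H/(H + l))
(1554380/4651140 + u(396, -161))*(-4890425 + 2498859) = (1554380/4651140 + 2*396/(396 - 161))*(-4890425 + 2498859) = (1554380*(1/4651140) + 2*396/235)*(-2391566) = (77719/232557 + 2*396*(1/235))*(-2391566) = (77719/232557 + 792/235)*(-2391566) = (202449109/54650895)*(-2391566) = -484170405814694/54650895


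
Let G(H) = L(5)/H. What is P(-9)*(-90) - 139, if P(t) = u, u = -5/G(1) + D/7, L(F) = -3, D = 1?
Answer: -2113/7 ≈ -301.86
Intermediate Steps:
G(H) = -3/H
u = 38/21 (u = -5/((-3/1)) + 1/7 = -5/((-3*1)) + 1*(⅐) = -5/(-3) + ⅐ = -5*(-⅓) + ⅐ = 5/3 + ⅐ = 38/21 ≈ 1.8095)
P(t) = 38/21
P(-9)*(-90) - 139 = (38/21)*(-90) - 139 = -1140/7 - 139 = -2113/7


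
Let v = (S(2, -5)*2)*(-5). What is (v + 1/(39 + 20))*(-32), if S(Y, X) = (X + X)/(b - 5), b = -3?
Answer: 23568/59 ≈ 399.46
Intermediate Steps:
S(Y, X) = -X/4 (S(Y, X) = (X + X)/(-3 - 5) = (2*X)/(-8) = (2*X)*(-⅛) = -X/4)
v = -25/2 (v = (-¼*(-5)*2)*(-5) = ((5/4)*2)*(-5) = (5/2)*(-5) = -25/2 ≈ -12.500)
(v + 1/(39 + 20))*(-32) = (-25/2 + 1/(39 + 20))*(-32) = (-25/2 + 1/59)*(-32) = -1473/118*(-32) = 23568/59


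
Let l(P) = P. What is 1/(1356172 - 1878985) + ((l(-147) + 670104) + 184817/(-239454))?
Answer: 27957198389271313/41729888034 ≈ 6.6996e+5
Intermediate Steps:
1/(1356172 - 1878985) + ((l(-147) + 670104) + 184817/(-239454)) = 1/(1356172 - 1878985) + ((-147 + 670104) + 184817/(-239454)) = 1/(-522813) + (669957 + 184817*(-1/239454)) = -1/522813 + (669957 - 184817/239454) = -1/522813 + 160423698661/239454 = 27957198389271313/41729888034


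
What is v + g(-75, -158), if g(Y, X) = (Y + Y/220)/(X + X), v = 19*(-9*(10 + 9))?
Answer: -45170781/13904 ≈ -3248.8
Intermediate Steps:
v = -3249 (v = 19*(-9*19) = 19*(-171) = -3249)
g(Y, X) = 221*Y/(440*X) (g(Y, X) = (Y + Y*(1/220))/((2*X)) = (Y + Y/220)*(1/(2*X)) = (221*Y/220)*(1/(2*X)) = 221*Y/(440*X))
v + g(-75, -158) = -3249 + (221/440)*(-75)/(-158) = -3249 + (221/440)*(-75)*(-1/158) = -3249 + 3315/13904 = -45170781/13904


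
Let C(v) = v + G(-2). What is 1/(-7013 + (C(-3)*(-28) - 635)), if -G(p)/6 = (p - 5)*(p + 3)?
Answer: -1/8740 ≈ -0.00011442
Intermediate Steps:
G(p) = -6*(-5 + p)*(3 + p) (G(p) = -6*(p - 5)*(p + 3) = -6*(-5 + p)*(3 + p))
C(v) = 42 + v (C(v) = v + (90 - 6*(-2)**2 + 12*(-2)) = v + (90 - 6*4 - 24) = v + (90 - 24 - 24) = v + 42 = 42 + v)
1/(-7013 + (C(-3)*(-28) - 635)) = 1/(-7013 + ((42 - 3)*(-28) - 635)) = 1/(-7013 + (39*(-28) - 635)) = 1/(-7013 + (-1092 - 635)) = 1/(-7013 - 1727) = 1/(-8740) = -1/8740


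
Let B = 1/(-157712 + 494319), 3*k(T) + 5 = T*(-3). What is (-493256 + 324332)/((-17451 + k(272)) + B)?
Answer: 24369000372/2556962945 ≈ 9.5304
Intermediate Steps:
k(T) = -5/3 - T (k(T) = -5/3 + (T*(-3))/3 = -5/3 + (-3*T)/3 = -5/3 - T)
B = 1/336607 ≈ 2.9708e-6
(-493256 + 324332)/((-17451 + k(272)) + B) = (-493256 + 324332)/((-17451 + (-5/3 - 1*272)) + 1/336607) = -168924/((-17451 + (-5/3 - 272)) + 1/336607) = -168924/((-17451 - 821/3) + 1/336607) = -168924/(-53174/3 + 1/336607) = -168924/(-17898740615/1009821) = -168924*(-1009821/17898740615) = 24369000372/2556962945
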